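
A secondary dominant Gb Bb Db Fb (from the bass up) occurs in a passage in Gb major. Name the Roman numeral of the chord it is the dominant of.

IV

The chord is a dominant seventh chord on Gb.
A dominant resolves down a perfect fifth: Gb → Cb. In Gb major, Cb is scale degree 4, i.e. IV.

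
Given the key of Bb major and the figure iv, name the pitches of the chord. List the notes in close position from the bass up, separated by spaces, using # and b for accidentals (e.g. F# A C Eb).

Scale degree 4 in Bb major is Eb; here the chord built on it is altered to a minor triad. iv is the minor subdominant, borrowed from the parallel minor.
So the chord is Eb-Gb-Bb.

Eb Gb Bb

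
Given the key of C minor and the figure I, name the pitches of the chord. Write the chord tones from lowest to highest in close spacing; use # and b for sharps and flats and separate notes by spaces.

C E G

Scale degree 1 in C minor is C; here the chord built on it is altered to a major triad. I is the major tonic (Picardy third), borrowed from the parallel major.
So the chord is C-E-G.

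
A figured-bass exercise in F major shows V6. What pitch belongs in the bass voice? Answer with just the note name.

E

V in F major has root C; the chord is C-E-G.
The figure 6 means first inversion — the third is in the bass.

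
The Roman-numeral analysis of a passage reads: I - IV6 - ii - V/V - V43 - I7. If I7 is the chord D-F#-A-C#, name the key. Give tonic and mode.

D major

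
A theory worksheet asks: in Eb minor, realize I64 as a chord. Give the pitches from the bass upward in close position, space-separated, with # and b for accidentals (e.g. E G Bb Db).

Bb Eb G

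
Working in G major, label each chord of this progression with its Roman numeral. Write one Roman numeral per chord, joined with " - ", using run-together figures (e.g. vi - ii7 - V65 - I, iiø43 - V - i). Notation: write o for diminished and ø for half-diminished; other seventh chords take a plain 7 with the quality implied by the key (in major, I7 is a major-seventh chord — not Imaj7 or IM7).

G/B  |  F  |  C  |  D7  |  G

G/B has root G, degree 1 in G major, so I6.
F: major triad on F — chromatic; bVII (borrowed from the parallel minor).
C: major triad on C = scale degree 4 → IV.
D7 has root D, degree 5 in G major, so V7.
G: major triad on G = scale degree 1 → I.

I6 - bVII - IV - V7 - I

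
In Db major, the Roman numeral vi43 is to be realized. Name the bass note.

F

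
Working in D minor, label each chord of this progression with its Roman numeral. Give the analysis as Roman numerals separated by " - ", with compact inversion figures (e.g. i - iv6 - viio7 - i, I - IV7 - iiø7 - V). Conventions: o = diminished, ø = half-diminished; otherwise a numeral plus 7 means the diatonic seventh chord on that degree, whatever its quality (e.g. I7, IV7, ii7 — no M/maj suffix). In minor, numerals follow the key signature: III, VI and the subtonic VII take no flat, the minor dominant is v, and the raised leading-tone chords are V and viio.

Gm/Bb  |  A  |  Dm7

iv6 - V - i7

Gm/Bb: minor triad on G = scale degree 4 → iv6.
A: major triad on A = scale degree 5 → V.
Dm7: root D is the tonic; minor seventh chord there is i7.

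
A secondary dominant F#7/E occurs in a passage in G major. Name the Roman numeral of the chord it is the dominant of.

iii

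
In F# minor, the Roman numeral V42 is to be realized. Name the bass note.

V in F# minor has root C#; the chord is C#-E#-G#-B.
The figure 42 means third inversion — the seventh is in the bass.

B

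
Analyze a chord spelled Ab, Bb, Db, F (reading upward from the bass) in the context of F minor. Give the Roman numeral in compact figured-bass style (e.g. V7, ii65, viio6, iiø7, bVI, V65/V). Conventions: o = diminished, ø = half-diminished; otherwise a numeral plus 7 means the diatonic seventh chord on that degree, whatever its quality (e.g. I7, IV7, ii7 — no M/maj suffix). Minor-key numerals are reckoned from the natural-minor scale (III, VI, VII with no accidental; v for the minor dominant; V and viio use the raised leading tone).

Stacked in thirds the chord is Bb-Db-F-Ab: a minor seventh chord on Bb.
In F minor, Bb is the subdominant; the diatonic minor seventh chord there is iv7.
With Ab in the bass the chord is in third inversion, so the figured bass is 42.

iv42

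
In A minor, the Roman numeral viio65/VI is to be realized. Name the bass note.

The applied chord viio65/VI is rooted on E: E-G-Bb-Db.
The figure 65 means first inversion — the third is in the bass.

G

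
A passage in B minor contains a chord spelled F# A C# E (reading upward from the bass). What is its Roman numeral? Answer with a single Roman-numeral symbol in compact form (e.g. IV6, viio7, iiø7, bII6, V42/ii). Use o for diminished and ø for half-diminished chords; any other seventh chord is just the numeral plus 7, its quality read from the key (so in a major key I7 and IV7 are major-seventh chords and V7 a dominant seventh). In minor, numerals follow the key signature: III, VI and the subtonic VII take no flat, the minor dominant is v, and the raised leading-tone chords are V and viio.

v7

Stacked in thirds the chord is F#-A-C#-E: a minor seventh chord on F#.
F# is scale degree 5 in B minor, and a minor seventh chord on that degree is written v7.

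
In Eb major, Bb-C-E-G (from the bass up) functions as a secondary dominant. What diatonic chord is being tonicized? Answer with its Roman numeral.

ii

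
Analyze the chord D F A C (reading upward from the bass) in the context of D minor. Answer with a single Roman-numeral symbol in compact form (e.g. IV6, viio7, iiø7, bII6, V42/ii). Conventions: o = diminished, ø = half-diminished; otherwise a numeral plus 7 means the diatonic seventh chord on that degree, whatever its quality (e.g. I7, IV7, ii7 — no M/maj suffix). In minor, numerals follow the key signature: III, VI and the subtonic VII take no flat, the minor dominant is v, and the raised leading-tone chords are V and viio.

i7

Stacked in thirds the chord is D-F-A-C: a minor seventh chord on D.
D is scale degree 1 in D minor, and a minor seventh chord on that degree is written i7.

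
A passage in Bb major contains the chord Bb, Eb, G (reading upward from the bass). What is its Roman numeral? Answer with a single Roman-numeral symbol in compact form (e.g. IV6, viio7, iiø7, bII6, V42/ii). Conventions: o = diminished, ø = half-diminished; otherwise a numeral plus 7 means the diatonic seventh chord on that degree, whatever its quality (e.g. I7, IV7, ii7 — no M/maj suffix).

The pitches Eb-G-Bb form a major triad rooted on Eb.
Eb is scale degree 4 in Bb major, and a major triad on that degree is written IV.
With Bb in the bass the chord is in second inversion, so the figured bass is 64.

IV64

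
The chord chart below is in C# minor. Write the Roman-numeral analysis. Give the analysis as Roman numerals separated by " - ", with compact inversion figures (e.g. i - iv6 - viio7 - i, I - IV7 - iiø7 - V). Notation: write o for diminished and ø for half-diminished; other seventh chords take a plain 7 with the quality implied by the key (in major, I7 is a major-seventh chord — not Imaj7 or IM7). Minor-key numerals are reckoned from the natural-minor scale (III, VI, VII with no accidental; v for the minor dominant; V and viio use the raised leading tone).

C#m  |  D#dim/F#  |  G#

i - iio6 - V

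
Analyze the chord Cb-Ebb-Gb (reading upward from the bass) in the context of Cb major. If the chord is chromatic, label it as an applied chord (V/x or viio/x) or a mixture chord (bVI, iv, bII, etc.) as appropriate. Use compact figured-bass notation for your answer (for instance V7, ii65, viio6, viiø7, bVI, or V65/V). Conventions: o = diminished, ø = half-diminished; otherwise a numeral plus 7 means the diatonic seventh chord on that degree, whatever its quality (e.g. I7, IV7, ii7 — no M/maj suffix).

Stacked in thirds the chord is Cb-Ebb-Gb: a minor triad on Cb.
Cb is the first degree of Cb major. This is the minor tonic, borrowed from the parallel minor.

i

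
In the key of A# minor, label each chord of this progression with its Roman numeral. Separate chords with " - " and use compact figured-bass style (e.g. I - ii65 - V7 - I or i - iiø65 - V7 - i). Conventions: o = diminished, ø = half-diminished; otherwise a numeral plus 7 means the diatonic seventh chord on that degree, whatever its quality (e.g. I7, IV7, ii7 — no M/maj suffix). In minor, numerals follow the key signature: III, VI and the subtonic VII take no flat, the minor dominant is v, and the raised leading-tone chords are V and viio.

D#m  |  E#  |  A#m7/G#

D#m: minor triad on D# = scale degree 4 → iv.
E#: root E# is the dominant; major triad there is V.
A#m7/G#: root A# is the tonic; minor seventh chord there is i42.

iv - V - i42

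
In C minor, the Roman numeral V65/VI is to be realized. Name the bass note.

G

The applied chord V65/VI is rooted on Eb: Eb-G-Bb-Db.
The figure 65 means first inversion — the third is in the bass.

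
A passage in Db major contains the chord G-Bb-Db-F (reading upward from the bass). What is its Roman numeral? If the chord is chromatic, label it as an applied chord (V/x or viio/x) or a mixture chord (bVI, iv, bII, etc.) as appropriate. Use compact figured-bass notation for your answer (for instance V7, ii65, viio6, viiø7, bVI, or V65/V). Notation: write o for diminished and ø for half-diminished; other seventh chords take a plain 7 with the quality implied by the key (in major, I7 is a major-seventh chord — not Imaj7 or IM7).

The pitches G-Bb-Db-F form a half-diminished seventh chord rooted on G.
G sits a half step below Ab (V in Db major); a diminished chord there is the applied leading-tone chord of V.

viiø7/V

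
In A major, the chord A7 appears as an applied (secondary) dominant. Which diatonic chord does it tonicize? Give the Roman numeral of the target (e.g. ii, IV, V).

IV

The chord is a dominant seventh chord on A.
A dominant resolves down a perfect fifth: A → D. In A major, D is scale degree 4, i.e. IV.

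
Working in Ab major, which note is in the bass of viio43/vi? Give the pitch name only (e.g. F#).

Bb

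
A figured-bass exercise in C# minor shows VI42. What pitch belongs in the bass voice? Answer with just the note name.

G#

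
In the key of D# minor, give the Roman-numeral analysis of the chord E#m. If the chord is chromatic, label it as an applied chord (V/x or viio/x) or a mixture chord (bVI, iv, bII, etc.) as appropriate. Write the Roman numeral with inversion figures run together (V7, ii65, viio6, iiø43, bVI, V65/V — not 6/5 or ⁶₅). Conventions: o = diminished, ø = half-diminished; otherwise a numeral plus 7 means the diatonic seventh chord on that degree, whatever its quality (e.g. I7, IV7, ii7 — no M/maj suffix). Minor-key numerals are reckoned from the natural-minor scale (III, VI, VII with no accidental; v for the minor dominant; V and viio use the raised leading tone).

ii

The pitches E#-G#-B# form a minor triad rooted on E#.
E# is the second degree of D# minor. This is the minor supertonic, borrowed from the parallel major (the Dorian ii).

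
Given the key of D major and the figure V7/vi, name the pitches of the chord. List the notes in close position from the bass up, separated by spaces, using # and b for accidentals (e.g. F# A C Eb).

F# A# C# E

The slash means an applied dominant: we want the dominant of vi. In D major, vi is B minor, and its dominant is built on F#.
Building a dominant seventh chord on F# gives F#-A#-C#-E.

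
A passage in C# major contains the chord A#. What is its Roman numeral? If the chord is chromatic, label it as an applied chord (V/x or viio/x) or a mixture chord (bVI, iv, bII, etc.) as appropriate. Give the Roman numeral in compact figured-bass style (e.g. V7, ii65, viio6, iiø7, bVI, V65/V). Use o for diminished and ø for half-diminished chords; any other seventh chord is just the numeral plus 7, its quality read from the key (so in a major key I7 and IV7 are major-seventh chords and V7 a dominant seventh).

V/ii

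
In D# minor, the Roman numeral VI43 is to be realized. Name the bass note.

F#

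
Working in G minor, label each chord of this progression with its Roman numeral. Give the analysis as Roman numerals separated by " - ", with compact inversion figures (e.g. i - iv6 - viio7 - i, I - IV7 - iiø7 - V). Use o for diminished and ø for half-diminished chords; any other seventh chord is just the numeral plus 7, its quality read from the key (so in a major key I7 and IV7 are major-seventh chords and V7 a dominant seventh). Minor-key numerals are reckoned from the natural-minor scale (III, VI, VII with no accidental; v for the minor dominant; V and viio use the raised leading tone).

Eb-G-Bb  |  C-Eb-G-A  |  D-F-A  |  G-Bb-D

VI - iiø65 - v - i

Eb-G-Bb: root Eb is the submediant; major triad there is VI.
C-Eb-G-A: root A is the supertonic; half-diminished seventh chord there is iiø65.
D-F-A has root D, degree 5 in G minor, so v.
G-Bb-D has root G, degree 1 in G minor, so i.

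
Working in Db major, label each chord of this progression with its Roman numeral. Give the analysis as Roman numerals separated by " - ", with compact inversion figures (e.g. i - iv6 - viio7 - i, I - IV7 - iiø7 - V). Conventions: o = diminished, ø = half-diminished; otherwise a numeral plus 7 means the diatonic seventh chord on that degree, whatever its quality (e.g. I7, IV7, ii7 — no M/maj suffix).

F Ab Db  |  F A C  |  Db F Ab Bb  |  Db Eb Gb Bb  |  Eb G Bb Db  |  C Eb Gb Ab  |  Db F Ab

F-Ab-Db has root Db, degree 1 in Db major, so I6.
F-A-C: a major triad on F, the applied dominant of vi → V/vi.
Db-F-Ab-Bb has root Bb, degree 6 in Db major, so vi65.
Db-Eb-Gb-Bb: root Eb is the supertonic; minor seventh chord there is ii42.
Eb-G-Bb-Db is the secondary dominant of V (dominant seventh chord on Eb): V7/V.
C-Eb-Gb-Ab has root Ab, degree 5 in Db major, so V65.
Db-F-Ab: major triad on Db = scale degree 1 → I.

I6 - V/vi - vi65 - ii42 - V7/V - V65 - I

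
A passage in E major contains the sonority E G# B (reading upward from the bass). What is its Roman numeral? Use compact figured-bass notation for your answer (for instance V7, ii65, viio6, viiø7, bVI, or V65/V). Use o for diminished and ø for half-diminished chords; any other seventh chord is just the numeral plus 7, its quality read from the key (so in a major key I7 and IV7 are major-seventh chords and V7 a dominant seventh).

I

The pitches E-G#-B form a major triad rooted on E.
E is scale degree 1 in E major, and a major triad on that degree is written I.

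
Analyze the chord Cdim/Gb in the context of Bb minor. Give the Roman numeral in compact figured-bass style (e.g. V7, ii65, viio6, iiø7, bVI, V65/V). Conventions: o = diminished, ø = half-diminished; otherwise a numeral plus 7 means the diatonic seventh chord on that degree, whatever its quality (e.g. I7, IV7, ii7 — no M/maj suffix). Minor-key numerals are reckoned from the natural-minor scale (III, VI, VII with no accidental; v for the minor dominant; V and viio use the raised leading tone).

iio64

Stacked in thirds the chord is C-Eb-Gb: a diminished triad on C.
C is scale degree 2 in Bb minor, and a diminished triad on that degree is written iio.
With Gb in the bass the chord is in second inversion, so the figured bass is 64.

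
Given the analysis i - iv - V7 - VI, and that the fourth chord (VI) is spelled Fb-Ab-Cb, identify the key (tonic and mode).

Ab minor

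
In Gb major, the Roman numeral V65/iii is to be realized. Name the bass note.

A

The applied chord V65/iii is rooted on F: F-A-C-Eb.
The figure 65 means first inversion — the third is in the bass.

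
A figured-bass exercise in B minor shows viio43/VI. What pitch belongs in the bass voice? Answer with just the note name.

The applied chord viio43/VI is rooted on F#: F#-A-C-Eb.
The figure 43 means second inversion — the fifth is in the bass.

C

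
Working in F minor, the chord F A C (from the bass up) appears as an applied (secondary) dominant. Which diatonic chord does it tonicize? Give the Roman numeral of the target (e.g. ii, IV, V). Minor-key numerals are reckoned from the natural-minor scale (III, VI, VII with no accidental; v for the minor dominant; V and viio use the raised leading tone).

iv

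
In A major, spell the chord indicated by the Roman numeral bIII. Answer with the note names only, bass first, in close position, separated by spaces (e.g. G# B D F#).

C E G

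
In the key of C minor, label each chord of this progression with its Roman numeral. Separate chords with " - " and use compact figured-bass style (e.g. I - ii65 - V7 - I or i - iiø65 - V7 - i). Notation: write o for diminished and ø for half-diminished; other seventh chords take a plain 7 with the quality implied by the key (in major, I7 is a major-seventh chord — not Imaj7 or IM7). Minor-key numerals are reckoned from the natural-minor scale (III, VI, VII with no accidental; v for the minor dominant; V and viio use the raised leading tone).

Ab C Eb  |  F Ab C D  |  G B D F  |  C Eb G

VI - iiø65 - V7 - i

Ab-C-Eb: major triad on Ab = scale degree 6 → VI.
F-Ab-C-D has root D, degree 2 in C minor, so iiø65.
G-B-D-F: dominant seventh chord on G = scale degree 5 → V7.
C-Eb-G: minor triad on C = scale degree 1 → i.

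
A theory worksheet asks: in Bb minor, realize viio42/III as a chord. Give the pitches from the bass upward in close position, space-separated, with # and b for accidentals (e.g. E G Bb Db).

The slash marks an applied leading-tone chord: viio of III. In Bb minor, III is Db, so the leading tone to it is C, a half step below.
Building a fully diminished seventh chord on C gives C-Eb-Gb-Bbb.
With the 42 figure the chord is in third inversion; from the bass Bbb upward in close position it reads Bbb-C-Eb-Gb.

Bbb C Eb Gb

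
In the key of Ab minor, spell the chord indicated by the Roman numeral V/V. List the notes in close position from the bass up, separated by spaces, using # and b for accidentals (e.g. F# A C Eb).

Bb D F

V/V is a secondary dominant — the dominant triad of V. V in Ab minor is Eb, so the applied chord's root is Bb, a perfect fifth above.
Building a major triad on Bb gives Bb-D-F.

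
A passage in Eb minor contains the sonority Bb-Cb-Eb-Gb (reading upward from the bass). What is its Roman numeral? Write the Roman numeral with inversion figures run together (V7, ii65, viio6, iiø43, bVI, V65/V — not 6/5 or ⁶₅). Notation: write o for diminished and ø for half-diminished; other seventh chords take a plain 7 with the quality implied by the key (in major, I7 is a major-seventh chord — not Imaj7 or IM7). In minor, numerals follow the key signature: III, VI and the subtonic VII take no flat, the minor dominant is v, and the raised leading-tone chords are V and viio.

VI42

The pitches Cb-Eb-Gb-Bb form a major seventh chord rooted on Cb.
Cb is scale degree 6 in Eb minor, and a major seventh chord on that degree is written VI7.
With Bb in the bass the chord is in third inversion, so the figured bass is 42.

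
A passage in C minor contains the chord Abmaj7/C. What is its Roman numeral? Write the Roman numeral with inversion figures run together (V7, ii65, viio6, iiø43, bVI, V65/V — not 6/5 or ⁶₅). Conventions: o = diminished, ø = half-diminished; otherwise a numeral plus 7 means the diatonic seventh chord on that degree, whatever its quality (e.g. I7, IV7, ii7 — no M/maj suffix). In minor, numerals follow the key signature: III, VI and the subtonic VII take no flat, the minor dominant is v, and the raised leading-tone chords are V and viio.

VI65

Stacked in thirds the chord is Ab-C-Eb-G: a major seventh chord on Ab.
Ab is scale degree 6 in C minor, and a major seventh chord on that degree is written VI7.
With C in the bass the chord is in first inversion, so the figured bass is 65.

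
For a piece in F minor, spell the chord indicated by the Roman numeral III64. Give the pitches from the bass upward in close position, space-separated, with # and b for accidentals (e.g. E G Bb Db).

The numeral's case and figure indicate a major triad. In F minor its root, scale degree 3, is Ab.
Stacking thirds from Ab gives Ab-C-Eb.
With the 64 figure the chord is in second inversion; from the bass Eb upward in close position it reads Eb-Ab-C.

Eb Ab C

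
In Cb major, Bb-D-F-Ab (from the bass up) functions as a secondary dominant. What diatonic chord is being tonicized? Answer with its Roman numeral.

The chord is a dominant seventh chord on Bb.
A dominant resolves down a perfect fifth: Bb → Eb. In Cb major, Eb is scale degree 3, i.e. iii.

iii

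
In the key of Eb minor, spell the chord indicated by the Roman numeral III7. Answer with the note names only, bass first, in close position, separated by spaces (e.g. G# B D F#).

In Eb minor, the mediant is Gb, and the diatonic chord built there is a major seventh chord.
That chord is spelled Gb-Bb-Db-F.

Gb Bb Db F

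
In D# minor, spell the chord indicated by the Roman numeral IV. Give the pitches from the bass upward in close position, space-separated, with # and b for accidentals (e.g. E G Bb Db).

G# B# D#

Scale degree 4 in D# minor is G#; here the chord built on it is altered to a major triad. IV is the major subdominant, borrowed from the parallel major.
So the chord is G#-B#-D#.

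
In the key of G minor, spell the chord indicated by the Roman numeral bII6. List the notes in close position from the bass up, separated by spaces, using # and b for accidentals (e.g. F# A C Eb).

Scale degree 2 in G minor is A; lowering it a half step gives Ab. bII6 is the Neapolitan sixth — a major triad on the lowered second degree, here in its customary first inversion.
So the chord is Ab-C-Eb.
With the 6 figure the chord is in first inversion; from the bass C upward in close position it reads C-Eb-Ab.

C Eb Ab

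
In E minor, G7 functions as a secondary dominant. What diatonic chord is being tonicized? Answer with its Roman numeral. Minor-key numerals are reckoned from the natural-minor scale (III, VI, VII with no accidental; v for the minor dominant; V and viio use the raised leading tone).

VI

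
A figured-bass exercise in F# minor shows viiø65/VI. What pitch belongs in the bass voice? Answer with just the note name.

E

The applied chord viiø65/VI is rooted on C#: C#-E-G-B.
The figure 65 means first inversion — the third is in the bass.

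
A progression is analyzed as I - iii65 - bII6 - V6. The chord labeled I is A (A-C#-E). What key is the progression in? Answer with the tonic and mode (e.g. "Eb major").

A major

The anchor chord is a major triad on A, labeled I.
If A is scale degree 1 and the mode makes that degree carry a major triad, the tonic is A and the mode is major.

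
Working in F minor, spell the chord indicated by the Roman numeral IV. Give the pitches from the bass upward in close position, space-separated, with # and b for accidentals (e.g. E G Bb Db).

IV is the major subdominant, borrowed from the parallel major. In F minor that root is Bb.
So the chord is Bb-D-F, a major triad.

Bb D F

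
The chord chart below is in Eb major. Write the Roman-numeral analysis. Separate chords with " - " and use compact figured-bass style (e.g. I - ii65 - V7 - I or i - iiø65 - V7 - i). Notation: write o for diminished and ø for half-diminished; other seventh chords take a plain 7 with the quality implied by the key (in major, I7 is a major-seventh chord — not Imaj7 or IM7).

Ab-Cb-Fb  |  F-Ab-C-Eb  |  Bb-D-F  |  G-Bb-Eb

bII6 - ii7 - V - I6

Ab-Cb-Fb: Fb with this quality isn't in the key; a major triad on b2 is the Neapolitan sixth, bII6 (third, Ab, in the bass — hence the 6).
F-Ab-C-Eb: root F is the supertonic; minor seventh chord there is ii7.
Bb-D-F has root Bb, degree 5 in Eb major, so V.
G-Bb-Eb has root Eb, degree 1 in Eb major, so I6.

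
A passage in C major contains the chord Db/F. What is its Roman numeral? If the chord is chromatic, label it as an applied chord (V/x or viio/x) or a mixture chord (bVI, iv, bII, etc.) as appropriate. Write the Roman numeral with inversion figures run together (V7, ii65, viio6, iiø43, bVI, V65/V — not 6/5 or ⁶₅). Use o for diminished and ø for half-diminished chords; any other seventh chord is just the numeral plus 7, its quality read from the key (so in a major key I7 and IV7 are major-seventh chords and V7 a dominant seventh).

bII6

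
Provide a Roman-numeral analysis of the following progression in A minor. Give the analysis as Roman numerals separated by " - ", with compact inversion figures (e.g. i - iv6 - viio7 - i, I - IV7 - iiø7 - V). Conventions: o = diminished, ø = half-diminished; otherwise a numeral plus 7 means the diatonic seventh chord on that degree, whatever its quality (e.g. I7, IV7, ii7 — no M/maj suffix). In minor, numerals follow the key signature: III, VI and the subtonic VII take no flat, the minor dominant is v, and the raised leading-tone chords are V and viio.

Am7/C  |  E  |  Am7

Am7/C has root A, degree 1 in A minor, so i65.
E has root E, degree 5 in A minor, so V.
Am7 has root A, degree 1 in A minor, so i7.

i65 - V - i7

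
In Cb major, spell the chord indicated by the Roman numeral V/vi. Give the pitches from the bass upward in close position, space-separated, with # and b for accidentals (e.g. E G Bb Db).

The slash means an applied dominant: we want the dominant of vi. In Cb major, vi is Ab minor, and its dominant is built on Eb.
Building a major triad on Eb gives Eb-G-Bb.

Eb G Bb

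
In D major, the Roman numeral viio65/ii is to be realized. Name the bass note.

F#

The applied chord viio65/ii is rooted on D#: D#-F#-A-C.
The figure 65 means first inversion — the third is in the bass.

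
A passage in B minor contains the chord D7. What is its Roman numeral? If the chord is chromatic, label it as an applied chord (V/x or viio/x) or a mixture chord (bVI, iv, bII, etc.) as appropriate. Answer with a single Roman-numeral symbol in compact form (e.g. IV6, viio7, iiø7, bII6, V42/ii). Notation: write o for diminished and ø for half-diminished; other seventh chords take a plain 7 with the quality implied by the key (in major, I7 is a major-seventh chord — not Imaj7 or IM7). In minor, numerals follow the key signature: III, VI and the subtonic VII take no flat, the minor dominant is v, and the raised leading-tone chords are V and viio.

Stacked in thirds the chord is D-F#-A-C: a dominant seventh chord on D.
D is not a diatonic chord root with this quality in B minor, but it lies a perfect fifth above G (VI), so the chord functions as an applied dominant of VI.

V7/VI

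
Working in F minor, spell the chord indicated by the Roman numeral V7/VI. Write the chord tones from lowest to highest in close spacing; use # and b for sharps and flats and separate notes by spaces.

Ab C Eb Gb

V7/VI is a secondary dominant — the dominant seventh of VI. VI in F minor is Db, so the applied chord's root is Ab, a perfect fifth above.
Building a dominant seventh chord on Ab gives Ab-C-Eb-Gb.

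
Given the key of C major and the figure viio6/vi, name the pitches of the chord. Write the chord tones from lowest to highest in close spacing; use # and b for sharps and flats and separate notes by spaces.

B D G#

The slash marks an applied leading-tone chord: viio of vi. In C major, vi is A, so the leading tone to it is G#, a half step below.
Building a diminished triad on G# gives G#-B-D.
With the 6 figure the chord is in first inversion; from the bass B upward in close position it reads B-D-G#.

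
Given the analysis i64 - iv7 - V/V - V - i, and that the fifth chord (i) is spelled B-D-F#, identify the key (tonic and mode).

i is given as B-D-F# — a minor triad with root B.
If B is scale degree 1 and the mode makes that degree carry a minor triad, the tonic is B and the mode is minor.

B minor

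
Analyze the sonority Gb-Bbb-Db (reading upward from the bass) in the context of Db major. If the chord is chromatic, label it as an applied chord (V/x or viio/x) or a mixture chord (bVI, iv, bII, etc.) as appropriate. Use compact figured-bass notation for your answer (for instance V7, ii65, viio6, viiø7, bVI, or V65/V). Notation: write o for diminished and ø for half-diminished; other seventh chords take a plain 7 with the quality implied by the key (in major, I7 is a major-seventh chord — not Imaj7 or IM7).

The pitches Gb-Bbb-Db form a minor triad rooted on Gb.
Gb is the fourth degree of Db major. This is the minor subdominant, borrowed from the parallel minor.

iv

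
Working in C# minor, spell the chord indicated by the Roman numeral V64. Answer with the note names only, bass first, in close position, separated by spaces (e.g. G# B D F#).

In C# minor, the fifth degree is G#. The dominant is major (leading tone raised), so V is a major triad.
That chord is spelled G#-B#-D#.
The figured bass 64 indicates second inversion, placing the fifth (D#) in the bass: D#-G#-B#.

D# G# B#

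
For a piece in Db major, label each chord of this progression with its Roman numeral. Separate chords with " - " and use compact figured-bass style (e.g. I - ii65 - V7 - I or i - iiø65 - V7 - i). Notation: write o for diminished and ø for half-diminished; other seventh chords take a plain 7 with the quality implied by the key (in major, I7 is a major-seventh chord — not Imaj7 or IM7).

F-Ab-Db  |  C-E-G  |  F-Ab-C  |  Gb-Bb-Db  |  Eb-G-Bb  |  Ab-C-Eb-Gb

I6 - V/iii - iii - IV - V/V - V7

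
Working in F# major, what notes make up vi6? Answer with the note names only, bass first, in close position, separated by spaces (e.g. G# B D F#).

F# A# D#

In F# major, the sixth degree is D#, and the diatonic chord built there is a minor triad.
That chord is spelled D#-F#-A#.
With the 6 figure the chord is in first inversion; from the bass F# upward in close position it reads F#-A#-D#.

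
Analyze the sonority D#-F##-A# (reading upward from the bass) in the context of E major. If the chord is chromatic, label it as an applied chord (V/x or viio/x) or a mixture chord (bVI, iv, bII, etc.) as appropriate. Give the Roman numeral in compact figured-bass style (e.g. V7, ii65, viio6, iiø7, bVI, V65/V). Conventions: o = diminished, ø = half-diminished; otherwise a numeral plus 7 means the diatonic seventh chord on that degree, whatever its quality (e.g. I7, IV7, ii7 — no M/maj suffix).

The pitches D#-F##-A# form a major triad rooted on D#.
D# is not a diatonic chord root with this quality in E major, but it lies a perfect fifth above G# (iii), so the chord functions as an applied dominant of iii.

V/iii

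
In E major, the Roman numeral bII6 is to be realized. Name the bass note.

bII in E major has root F; the chord is F-A-C.
The figure 6 means first inversion — the third is in the bass.

A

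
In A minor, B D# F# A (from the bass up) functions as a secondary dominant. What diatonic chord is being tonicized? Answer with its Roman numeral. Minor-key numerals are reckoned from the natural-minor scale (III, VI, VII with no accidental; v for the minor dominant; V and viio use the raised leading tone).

V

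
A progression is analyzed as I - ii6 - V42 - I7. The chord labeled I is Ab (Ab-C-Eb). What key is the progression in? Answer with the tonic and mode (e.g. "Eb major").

I is given as Ab-C-Eb — a major triad with root Ab.
If Ab is scale degree 1 and the mode makes that degree carry a major triad, the tonic is Ab and the mode is major.

Ab major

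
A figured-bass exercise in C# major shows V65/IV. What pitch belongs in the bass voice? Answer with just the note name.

The applied chord V65/IV is rooted on C#: C#-E#-G#-B.
The figure 65 means first inversion — the third is in the bass.

E#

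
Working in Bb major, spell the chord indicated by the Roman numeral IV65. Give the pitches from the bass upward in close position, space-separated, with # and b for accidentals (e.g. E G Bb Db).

The numeral's case and figure indicate a major seventh chord. In Bb major its root, the fourth degree, is Eb.
Stacking thirds from Eb gives Eb-G-Bb-D.
With the 65 figure the chord is in first inversion; from the bass G upward in close position it reads G-Bb-D-Eb.

G Bb D Eb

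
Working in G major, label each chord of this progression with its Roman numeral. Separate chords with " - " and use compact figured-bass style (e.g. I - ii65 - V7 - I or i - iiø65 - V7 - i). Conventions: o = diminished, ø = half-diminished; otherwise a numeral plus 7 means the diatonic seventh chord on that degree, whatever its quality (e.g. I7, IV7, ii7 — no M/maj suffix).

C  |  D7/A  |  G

IV - V43 - I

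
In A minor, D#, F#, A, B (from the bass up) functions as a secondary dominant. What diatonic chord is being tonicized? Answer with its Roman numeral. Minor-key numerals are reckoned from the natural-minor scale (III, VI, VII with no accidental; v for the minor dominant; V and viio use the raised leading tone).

The chord is a dominant seventh chord on B.
A dominant resolves down a perfect fifth: B → E. In A minor, E is scale degree 5, i.e. V.

V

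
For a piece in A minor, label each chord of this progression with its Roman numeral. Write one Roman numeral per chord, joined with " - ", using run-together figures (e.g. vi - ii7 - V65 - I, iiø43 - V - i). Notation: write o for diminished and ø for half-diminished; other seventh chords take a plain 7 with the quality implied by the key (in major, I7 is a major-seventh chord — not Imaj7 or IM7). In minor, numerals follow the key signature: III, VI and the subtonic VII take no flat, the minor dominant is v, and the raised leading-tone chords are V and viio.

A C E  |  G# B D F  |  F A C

i - viio7 - VI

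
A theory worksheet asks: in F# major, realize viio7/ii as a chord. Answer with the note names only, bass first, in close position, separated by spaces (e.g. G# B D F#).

The slash marks an applied leading-tone chord: viio of ii. In F# major, ii is G#, so the leading tone to it is F##, a half step below.
Building a fully diminished seventh chord on F## gives F##-A#-C#-E.

F## A# C# E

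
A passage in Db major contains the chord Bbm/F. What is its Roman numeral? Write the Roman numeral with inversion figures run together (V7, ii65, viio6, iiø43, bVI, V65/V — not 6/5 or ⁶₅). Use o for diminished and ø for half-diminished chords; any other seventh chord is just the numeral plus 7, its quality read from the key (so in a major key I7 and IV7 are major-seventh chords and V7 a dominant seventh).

Stacked in thirds the chord is Bb-Db-F: a minor triad on Bb.
Bb is scale degree 6 in Db major, and a minor triad on that degree is written vi.
With F in the bass the chord is in second inversion, so the figured bass is 64.

vi64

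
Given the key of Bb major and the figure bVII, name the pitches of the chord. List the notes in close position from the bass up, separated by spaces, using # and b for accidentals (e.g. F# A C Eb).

bVII is a major triad on the lowered seventh degree (the subtonic), borrowed from the parallel minor. In Bb major that root is Ab.
So the chord is Ab-C-Eb.

Ab C Eb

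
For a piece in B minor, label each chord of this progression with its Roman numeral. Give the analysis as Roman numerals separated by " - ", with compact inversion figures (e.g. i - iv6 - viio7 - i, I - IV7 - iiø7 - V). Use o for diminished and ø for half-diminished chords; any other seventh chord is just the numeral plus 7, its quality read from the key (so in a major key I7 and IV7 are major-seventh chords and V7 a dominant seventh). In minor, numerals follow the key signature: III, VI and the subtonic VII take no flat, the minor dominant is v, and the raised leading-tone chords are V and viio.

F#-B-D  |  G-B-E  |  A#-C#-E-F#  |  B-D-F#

F#-B-D has root B, degree 1 in B minor, so i64.
G-B-E has root E, degree 4 in B minor, so iv6.
A#-C#-E-F#: dominant seventh chord on F# = scale degree 5 → V65.
B-D-F# has root B, degree 1 in B minor, so i.

i64 - iv6 - V65 - i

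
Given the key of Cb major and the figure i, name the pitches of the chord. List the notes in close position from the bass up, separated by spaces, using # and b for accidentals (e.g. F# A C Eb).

Cb Ebb Gb

i is the minor tonic, borrowed from the parallel minor. In Cb major that root is Cb.
So the chord is Cb-Ebb-Gb.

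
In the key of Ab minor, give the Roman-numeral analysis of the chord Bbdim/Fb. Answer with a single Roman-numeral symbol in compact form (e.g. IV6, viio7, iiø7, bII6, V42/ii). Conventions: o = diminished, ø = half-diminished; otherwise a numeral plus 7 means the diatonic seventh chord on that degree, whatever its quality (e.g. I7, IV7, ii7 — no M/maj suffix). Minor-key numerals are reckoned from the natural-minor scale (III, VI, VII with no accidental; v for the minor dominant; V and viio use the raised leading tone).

iio64

Stacked in thirds the chord is Bb-Db-Fb: a diminished triad on Bb.
In Ab minor, Bb is the supertonic; the diatonic diminished triad there is iio.
With Fb in the bass the chord is in second inversion, so the figured bass is 64.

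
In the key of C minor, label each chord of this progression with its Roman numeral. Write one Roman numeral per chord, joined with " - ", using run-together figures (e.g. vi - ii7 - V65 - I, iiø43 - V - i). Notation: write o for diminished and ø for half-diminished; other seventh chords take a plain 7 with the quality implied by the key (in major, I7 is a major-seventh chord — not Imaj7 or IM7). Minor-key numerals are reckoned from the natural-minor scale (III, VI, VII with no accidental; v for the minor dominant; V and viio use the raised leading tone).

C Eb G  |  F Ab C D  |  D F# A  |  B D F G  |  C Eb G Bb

i - iiø65 - V/V - V65 - i7

C-Eb-G has root C, degree 1 in C minor, so i.
F-Ab-C-D: root D is the supertonic; half-diminished seventh chord there is iiø65.
D-F#-A: a major triad on D, the applied dominant of V → V/V.
B-D-F-G has root G, degree 5 in C minor, so V65.
C-Eb-G-Bb: root C is the tonic; minor seventh chord there is i7.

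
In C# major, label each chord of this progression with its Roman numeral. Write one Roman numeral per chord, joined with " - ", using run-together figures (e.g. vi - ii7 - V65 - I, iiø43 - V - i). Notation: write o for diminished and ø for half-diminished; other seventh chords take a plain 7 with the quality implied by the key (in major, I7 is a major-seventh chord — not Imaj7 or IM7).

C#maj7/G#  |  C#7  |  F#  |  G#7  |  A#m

C#maj7/G#: major seventh chord on C# = scale degree 1 → I43.
C#7 is the secondary dominant of IV (dominant seventh chord on C#): V7/IV.
F#: major triad on F# = scale degree 4 → IV.
G#7: root G# is the dominant; dominant seventh chord there is V7.
A#m: root A# is the submediant; minor triad there is vi.

I43 - V7/IV - IV - V7 - vi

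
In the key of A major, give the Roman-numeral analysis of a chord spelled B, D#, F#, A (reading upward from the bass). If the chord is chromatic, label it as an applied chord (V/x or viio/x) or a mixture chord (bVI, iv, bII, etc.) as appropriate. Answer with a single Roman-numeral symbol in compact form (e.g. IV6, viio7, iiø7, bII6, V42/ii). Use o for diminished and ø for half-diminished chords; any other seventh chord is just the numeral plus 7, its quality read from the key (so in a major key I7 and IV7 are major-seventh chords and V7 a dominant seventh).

V7/V

Stacked in thirds the chord is B-D#-F#-A: a dominant seventh chord on B.
B is not a diatonic chord root with this quality in A major, but it lies a perfect fifth above E (V), so the chord functions as an applied dominant of V.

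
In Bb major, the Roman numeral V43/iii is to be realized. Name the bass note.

E

The applied chord V43/iii is rooted on A: A-C#-E-G.
The figure 43 means second inversion — the fifth is in the bass.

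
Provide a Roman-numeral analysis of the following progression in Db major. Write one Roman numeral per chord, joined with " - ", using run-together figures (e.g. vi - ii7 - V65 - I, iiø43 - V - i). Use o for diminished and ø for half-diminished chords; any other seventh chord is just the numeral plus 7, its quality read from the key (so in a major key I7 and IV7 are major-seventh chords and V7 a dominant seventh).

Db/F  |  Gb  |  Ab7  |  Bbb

I6 - IV - V7 - bVI

Db/F has root Db, degree 1 in Db major, so I6.
Gb has root Gb, degree 4 in Db major, so IV.
Ab7: dominant seventh chord on Ab = scale degree 5 → V7.
Bbb: Bbb with this quality isn't in the key; it's bVI, borrowed from the parallel minor.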